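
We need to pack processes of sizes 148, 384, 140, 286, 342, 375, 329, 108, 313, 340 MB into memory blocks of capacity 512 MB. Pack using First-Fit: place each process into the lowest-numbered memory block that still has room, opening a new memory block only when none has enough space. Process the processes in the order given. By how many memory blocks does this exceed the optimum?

1

First-Fit: [148,140,108] [384] [286] [342] [375] [329] [313] [340] → 8 memory blocks.
7 processes exceed 256 MB (half the capacity), and no two of those can share a memory block, so at least 7 memory blocks are needed.
An optimal packing achieves that bound: [384,108] [375] [342,148] [340,140] [329] [313] [286] → 7 memory blocks.
Excess: 8 − 7 = 1.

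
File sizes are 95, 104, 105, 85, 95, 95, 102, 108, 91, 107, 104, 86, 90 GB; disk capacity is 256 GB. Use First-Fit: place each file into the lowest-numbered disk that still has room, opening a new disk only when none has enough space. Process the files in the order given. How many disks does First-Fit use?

Put 95 GB in disk 1; 161 GB remain.
Put 104 GB in disk 1; 57 GB remain.
Put 105 GB in disk 2; 151 GB remain.
Put 85 GB in disk 2; 66 GB remain.
Put 95 GB in disk 3; 161 GB remain.
Put 95 GB in disk 3; 66 GB remain.
Put 102 GB in disk 4; 154 GB remain.
Put 108 GB in disk 4; 46 GB remain.
Put 91 GB in disk 5; 165 GB remain.
Put 107 GB in disk 5; 58 GB remain.
Put 104 GB in disk 6; 152 GB remain.
Put 86 GB in disk 6; 66 GB remain.
Put 90 GB in disk 7; 166 GB remain.
Final disks: [95,104] [105,85] [95,95] [102,108] [91,107] [104,86] [90].

7 disks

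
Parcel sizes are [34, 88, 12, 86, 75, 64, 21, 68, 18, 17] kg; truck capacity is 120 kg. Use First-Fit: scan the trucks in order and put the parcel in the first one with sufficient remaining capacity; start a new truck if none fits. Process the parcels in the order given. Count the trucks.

34 kg → truck 1 (remaining 86 kg)
88 kg → truck 2 (remaining 32 kg)
12 kg → truck 1 (remaining 74 kg)
86 kg → truck 3 (remaining 34 kg)
75 kg → truck 4 (remaining 45 kg)
64 kg → truck 1 (remaining 10 kg)
21 kg → truck 2 (remaining 11 kg)
68 kg → truck 5 (remaining 52 kg)
18 kg → truck 3 (remaining 16 kg)
17 kg → truck 4 (remaining 28 kg)
Final trucks: [34,12,64] [88,21] [86,18] [75,17] [68].

5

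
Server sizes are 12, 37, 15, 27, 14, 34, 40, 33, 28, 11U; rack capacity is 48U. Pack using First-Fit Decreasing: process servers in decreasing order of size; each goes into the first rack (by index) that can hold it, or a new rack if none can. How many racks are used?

6

Sorted descending: 40, 37, 34, 33, 28, 27, 15, 14, 12, 11.
40U → rack 1 (remaining 8U)
37U → rack 2 (remaining 11U)
34U → rack 3 (remaining 14U)
33U → rack 4 (remaining 15U)
28U → rack 5 (remaining 20U)
27U → rack 6 (remaining 21U)
15U → rack 4 (remaining 0U)
14U → rack 3 (remaining 0U)
12U → rack 5 (remaining 8U)
11U → rack 2 (remaining 0U)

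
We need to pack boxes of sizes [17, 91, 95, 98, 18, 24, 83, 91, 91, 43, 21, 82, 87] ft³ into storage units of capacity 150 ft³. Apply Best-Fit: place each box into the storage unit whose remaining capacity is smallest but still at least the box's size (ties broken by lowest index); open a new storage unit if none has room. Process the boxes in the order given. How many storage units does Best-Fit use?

8

Put 17 ft³ in storage unit 1; 133 ft³ remain.
Put 91 ft³ in storage unit 1; 42 ft³ remain.
Put 95 ft³ in storage unit 2; 55 ft³ remain.
Put 98 ft³ in storage unit 3; 52 ft³ remain.
Put 18 ft³ in storage unit 1; 24 ft³ remain.
Put 24 ft³ in storage unit 1; 0 ft³ remain.
Put 83 ft³ in storage unit 4; 67 ft³ remain.
Put 91 ft³ in storage unit 5; 59 ft³ remain.
Put 91 ft³ in storage unit 6; 59 ft³ remain.
Put 43 ft³ in storage unit 3; 9 ft³ remain.
Put 21 ft³ in storage unit 2; 34 ft³ remain.
Put 82 ft³ in storage unit 7; 68 ft³ remain.
Put 87 ft³ in storage unit 8; 63 ft³ remain.
Final storage units: [17,91,18,24] [95,21] [98,43] [83] [91] [91] [82] [87].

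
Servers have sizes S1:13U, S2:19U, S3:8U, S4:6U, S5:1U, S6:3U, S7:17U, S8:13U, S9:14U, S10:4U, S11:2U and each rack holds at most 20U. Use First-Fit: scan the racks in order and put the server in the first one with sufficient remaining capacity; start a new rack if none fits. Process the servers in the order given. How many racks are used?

S1 (13U) → rack 1 (remaining 7U)
S2 (19U) → rack 2 (remaining 1U)
S3 (8U) → rack 3 (remaining 12U)
S4 (6U) → rack 1 (remaining 1U)
S5 (1U) → rack 1 (remaining 0U)
S6 (3U) → rack 3 (remaining 9U)
S7 (17U) → rack 4 (remaining 3U)
S8 (13U) → rack 5 (remaining 7U)
S9 (14U) → rack 6 (remaining 6U)
S10 (4U) → rack 3 (remaining 5U)
S11 (2U) → rack 3 (remaining 3U)

6 racks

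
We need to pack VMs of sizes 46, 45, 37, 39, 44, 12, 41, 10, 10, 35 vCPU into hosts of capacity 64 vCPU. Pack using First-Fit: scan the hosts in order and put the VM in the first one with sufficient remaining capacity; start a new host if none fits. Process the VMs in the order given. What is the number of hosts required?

46 vCPU → host 1 (remaining 18 vCPU)
45 vCPU → host 2 (remaining 19 vCPU)
37 vCPU → host 3 (remaining 27 vCPU)
39 vCPU → host 4 (remaining 25 vCPU)
44 vCPU → host 5 (remaining 20 vCPU)
12 vCPU → host 1 (remaining 6 vCPU)
41 vCPU → host 6 (remaining 23 vCPU)
10 vCPU → host 2 (remaining 9 vCPU)
10 vCPU → host 3 (remaining 17 vCPU)
35 vCPU → host 7 (remaining 29 vCPU)
Final hosts: [46,12] [45,10] [37,10] [39] [44] [41] [35].

7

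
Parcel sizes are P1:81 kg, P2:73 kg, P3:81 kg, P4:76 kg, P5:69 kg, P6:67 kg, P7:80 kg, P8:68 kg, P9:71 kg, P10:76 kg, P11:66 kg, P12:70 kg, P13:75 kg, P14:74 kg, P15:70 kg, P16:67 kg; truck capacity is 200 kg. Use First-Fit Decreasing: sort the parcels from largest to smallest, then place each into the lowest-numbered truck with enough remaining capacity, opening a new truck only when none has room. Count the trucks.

8

Sorted descending: 81, 81, 80, 76, 76, 75, 74, 73, 71, 70, 70, 69, 68, 67, 67, 66.
81 kg → truck 1 (remaining 119 kg)
81 kg → truck 1 (remaining 38 kg)
80 kg → truck 2 (remaining 120 kg)
76 kg → truck 2 (remaining 44 kg)
76 kg → truck 3 (remaining 124 kg)
75 kg → truck 3 (remaining 49 kg)
74 kg → truck 4 (remaining 126 kg)
73 kg → truck 4 (remaining 53 kg)
71 kg → truck 5 (remaining 129 kg)
70 kg → truck 5 (remaining 59 kg)
70 kg → truck 6 (remaining 130 kg)
69 kg → truck 6 (remaining 61 kg)
68 kg → truck 7 (remaining 132 kg)
67 kg → truck 7 (remaining 65 kg)
67 kg → truck 8 (remaining 133 kg)
66 kg → truck 8 (remaining 67 kg)
Final trucks: [81,81] [80,76] [76,75] [74,73] [71,70] [70,69] [68,67] [67,66].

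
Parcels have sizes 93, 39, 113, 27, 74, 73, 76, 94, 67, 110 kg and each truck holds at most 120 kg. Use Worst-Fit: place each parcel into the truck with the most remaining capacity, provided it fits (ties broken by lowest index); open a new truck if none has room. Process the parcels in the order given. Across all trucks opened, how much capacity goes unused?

314

truck 1: place 93 kg, 27 kg left
truck 2: place 39 kg, 81 kg left
truck 3: place 113 kg, 7 kg left
truck 2: place 27 kg, 54 kg left
truck 4: place 74 kg, 46 kg left
truck 5: place 73 kg, 47 kg left
truck 6: place 76 kg, 44 kg left
truck 7: place 94 kg, 26 kg left
truck 8: place 67 kg, 53 kg left
truck 9: place 110 kg, 10 kg left
9 trucks × 120 kg = 1080 kg; used 766 kg; unused 314 kg.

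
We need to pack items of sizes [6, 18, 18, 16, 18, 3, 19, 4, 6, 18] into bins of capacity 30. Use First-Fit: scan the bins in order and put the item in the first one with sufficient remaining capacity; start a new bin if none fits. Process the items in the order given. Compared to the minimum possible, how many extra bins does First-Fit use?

0

First-Fit: [6,18,3] [18,4,6] [16] [18] [19] [18] → 6 bins.
6 items exceed 15 (half the capacity), and no two of those can share a bin, so at least 6 bins are needed.
So 6 is already optimal.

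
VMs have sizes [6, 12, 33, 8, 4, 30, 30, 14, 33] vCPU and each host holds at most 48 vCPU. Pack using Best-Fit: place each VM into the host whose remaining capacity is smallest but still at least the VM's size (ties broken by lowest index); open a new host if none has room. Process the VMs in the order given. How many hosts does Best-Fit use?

4

6 vCPU → host 1 (remaining 42 vCPU)
12 vCPU → host 1 (remaining 30 vCPU)
33 vCPU → host 2 (remaining 15 vCPU)
8 vCPU → host 2 (remaining 7 vCPU)
4 vCPU → host 2 (remaining 3 vCPU)
30 vCPU → host 1 (remaining 0 vCPU)
30 vCPU → host 3 (remaining 18 vCPU)
14 vCPU → host 3 (remaining 4 vCPU)
33 vCPU → host 4 (remaining 15 vCPU)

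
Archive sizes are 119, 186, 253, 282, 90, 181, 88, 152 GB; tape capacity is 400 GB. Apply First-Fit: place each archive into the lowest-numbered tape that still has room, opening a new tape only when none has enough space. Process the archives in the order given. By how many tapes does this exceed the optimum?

0

First-Fit: [119,186,90] [253,88] [282] [181,152] → 4 tapes.
Total size 1351 GB; any packing needs at least ⌈1351/400⌉ = 4 tapes.
So 4 is already optimal.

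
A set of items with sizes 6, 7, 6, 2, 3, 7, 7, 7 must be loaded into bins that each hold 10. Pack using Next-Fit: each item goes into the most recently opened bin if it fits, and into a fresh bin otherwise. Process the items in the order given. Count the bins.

6 → bin 1 (remaining 4)
7 → bin 2 (remaining 3)
6 → bin 3 (remaining 4)
2 → bin 3 (remaining 2)
3 → bin 4 (remaining 7)
7 → bin 4 (remaining 0)
7 → bin 5 (remaining 3)
7 → bin 6 (remaining 3)

6 bins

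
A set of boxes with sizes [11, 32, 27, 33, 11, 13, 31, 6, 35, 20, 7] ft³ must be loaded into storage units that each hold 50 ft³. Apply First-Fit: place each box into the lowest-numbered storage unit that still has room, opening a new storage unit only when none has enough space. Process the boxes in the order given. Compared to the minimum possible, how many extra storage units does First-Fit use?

1

First-Fit: [11,32,6] [27,11,7] [33,13] [31] [35] [20] → 6 storage units.
Total size 226 ft³; any packing needs at least ⌈226/50⌉ = 5 storage units.
An optimal packing achieves that bound: [35,13] [33,11,6] [32,11,7] [31] [27,20] → 5 storage units.
Excess: 6 − 5 = 1.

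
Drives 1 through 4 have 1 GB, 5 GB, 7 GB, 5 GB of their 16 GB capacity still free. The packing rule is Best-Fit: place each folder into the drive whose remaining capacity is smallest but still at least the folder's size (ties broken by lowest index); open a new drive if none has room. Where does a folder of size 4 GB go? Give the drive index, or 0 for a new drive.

2

Drives with room: drive 2 (5 GB), drive 3 (7 GB), drive 4 (5 GB).
Tightest fit is drive 2 with 5 GB free.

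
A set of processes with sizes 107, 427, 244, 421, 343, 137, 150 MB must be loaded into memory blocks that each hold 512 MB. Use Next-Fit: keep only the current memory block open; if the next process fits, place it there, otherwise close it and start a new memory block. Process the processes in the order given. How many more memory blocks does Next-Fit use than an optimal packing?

Next-Fit: [107] [427] [244] [421] [343,137] [150] → 6 memory blocks.
Total size 1829 MB; any packing needs at least ⌈1829/512⌉ = 4 memory blocks.
An optimal packing achieves that bound: [427] [421] [343,150] [244,137,107] → 4 memory blocks.
Excess: 6 − 4 = 2.

2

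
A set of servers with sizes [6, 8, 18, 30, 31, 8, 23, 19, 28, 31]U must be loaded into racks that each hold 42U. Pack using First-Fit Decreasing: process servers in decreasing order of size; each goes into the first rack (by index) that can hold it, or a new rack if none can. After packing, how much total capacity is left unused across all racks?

Sorted descending: 31, 31, 30, 28, 23, 19, 18, 8, 8, 6.
Put 31U in rack 1; 11U remain.
Put 31U in rack 2; 11U remain.
Put 30U in rack 3; 12U remain.
Put 28U in rack 4; 14U remain.
Put 23U in rack 5; 19U remain.
Put 19U in rack 5; 0U remain.
Put 18U in rack 6; 24U remain.
Put 8U in rack 1; 3U remain.
Put 8U in rack 2; 3U remain.
Put 6U in rack 3; 6U remain.
6 racks × 42U = 252U; used 202U; unused 50U.

50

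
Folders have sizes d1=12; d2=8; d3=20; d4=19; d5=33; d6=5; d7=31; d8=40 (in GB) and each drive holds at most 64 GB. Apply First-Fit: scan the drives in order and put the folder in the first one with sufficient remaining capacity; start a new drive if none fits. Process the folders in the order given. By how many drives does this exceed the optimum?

First-Fit: [12,8,20,19,5] [33,31] [40] → 3 drives.
Total size 168 GB; any packing needs at least ⌈168/64⌉ = 3 drives.
So 3 is already optimal.

0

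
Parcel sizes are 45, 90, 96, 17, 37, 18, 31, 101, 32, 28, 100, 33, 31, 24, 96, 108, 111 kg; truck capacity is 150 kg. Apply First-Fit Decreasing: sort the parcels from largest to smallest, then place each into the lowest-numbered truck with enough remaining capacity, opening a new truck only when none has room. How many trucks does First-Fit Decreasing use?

Sorted descending: 111, 108, 101, 100, 96, 96, 90, 45, 37, 33, 32, 31, 31, 28, 24, 18, 17.
111 kg → truck 1 (remaining 39 kg)
108 kg → truck 2 (remaining 42 kg)
101 kg → truck 3 (remaining 49 kg)
100 kg → truck 4 (remaining 50 kg)
96 kg → truck 5 (remaining 54 kg)
96 kg → truck 6 (remaining 54 kg)
90 kg → truck 7 (remaining 60 kg)
45 kg → truck 3 (remaining 4 kg)
37 kg → truck 1 (remaining 2 kg)
33 kg → truck 2 (remaining 9 kg)
32 kg → truck 4 (remaining 18 kg)
31 kg → truck 5 (remaining 23 kg)
31 kg → truck 6 (remaining 23 kg)
28 kg → truck 7 (remaining 32 kg)
24 kg → truck 7 (remaining 8 kg)
18 kg → truck 4 (remaining 0 kg)
17 kg → truck 5 (remaining 6 kg)

7 trucks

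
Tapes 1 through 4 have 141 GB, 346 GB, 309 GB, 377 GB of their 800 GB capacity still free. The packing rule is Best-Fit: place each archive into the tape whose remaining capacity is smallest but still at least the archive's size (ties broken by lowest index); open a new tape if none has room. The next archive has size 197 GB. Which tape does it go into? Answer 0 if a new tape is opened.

Tapes with room: tape 2 (346 GB), tape 3 (309 GB), tape 4 (377 GB).
Tightest fit is tape 3 with 309 GB free.

3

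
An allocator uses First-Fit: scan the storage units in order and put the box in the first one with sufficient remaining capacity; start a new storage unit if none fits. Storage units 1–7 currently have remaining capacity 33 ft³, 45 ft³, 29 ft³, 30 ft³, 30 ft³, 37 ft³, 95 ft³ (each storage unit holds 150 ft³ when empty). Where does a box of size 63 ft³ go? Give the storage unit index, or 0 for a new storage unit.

7

Storage units with room: storage unit 7 (95 ft³).
The first with room is storage unit 7.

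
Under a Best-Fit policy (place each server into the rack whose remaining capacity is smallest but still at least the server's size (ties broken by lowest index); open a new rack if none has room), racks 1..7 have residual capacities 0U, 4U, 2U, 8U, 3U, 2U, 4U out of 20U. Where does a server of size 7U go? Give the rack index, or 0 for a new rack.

Racks with room: rack 4 (8U).
Tightest fit is rack 4 with 8U free.

4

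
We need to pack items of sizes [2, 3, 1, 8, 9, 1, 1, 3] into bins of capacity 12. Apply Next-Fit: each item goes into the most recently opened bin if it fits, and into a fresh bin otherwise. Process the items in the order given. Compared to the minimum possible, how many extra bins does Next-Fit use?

1

Next-Fit: [2,3,1] [8] [9,1,1] [3] → 4 bins.
Total size 28; any packing needs at least ⌈28/12⌉ = 3 bins.
An optimal packing achieves that bound: [9,3] [8,3,1] [2,1,1] → 3 bins.
Excess: 4 − 3 = 1.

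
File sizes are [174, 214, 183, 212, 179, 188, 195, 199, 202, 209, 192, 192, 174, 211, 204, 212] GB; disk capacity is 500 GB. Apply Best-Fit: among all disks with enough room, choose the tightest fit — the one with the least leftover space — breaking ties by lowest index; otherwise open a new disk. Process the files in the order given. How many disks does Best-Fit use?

8 disks

174 GB → disk 1 (remaining 326 GB)
214 GB → disk 1 (remaining 112 GB)
183 GB → disk 2 (remaining 317 GB)
212 GB → disk 2 (remaining 105 GB)
179 GB → disk 3 (remaining 321 GB)
188 GB → disk 3 (remaining 133 GB)
195 GB → disk 4 (remaining 305 GB)
199 GB → disk 4 (remaining 106 GB)
202 GB → disk 5 (remaining 298 GB)
209 GB → disk 5 (remaining 89 GB)
192 GB → disk 6 (remaining 308 GB)
192 GB → disk 6 (remaining 116 GB)
174 GB → disk 7 (remaining 326 GB)
211 GB → disk 7 (remaining 115 GB)
204 GB → disk 8 (remaining 296 GB)
212 GB → disk 8 (remaining 84 GB)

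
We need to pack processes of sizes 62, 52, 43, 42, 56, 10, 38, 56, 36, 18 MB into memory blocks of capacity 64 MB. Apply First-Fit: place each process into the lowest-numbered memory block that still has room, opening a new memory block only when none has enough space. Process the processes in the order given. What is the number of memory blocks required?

8 memory blocks

memory block 1: place 62 MB, 2 MB left
memory block 2: place 52 MB, 12 MB left
memory block 3: place 43 MB, 21 MB left
memory block 4: place 42 MB, 22 MB left
memory block 5: place 56 MB, 8 MB left
memory block 2: place 10 MB, 2 MB left
memory block 6: place 38 MB, 26 MB left
memory block 7: place 56 MB, 8 MB left
memory block 8: place 36 MB, 28 MB left
memory block 3: place 18 MB, 3 MB left
Final memory blocks: [62] [52,10] [43,18] [42] [56] [38] [56] [36].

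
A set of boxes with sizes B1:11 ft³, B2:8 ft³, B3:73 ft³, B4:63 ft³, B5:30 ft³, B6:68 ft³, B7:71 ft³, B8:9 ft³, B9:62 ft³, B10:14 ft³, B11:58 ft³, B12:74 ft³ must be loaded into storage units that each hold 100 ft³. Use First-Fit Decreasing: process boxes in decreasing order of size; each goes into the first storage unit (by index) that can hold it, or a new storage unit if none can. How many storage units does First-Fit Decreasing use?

7

Sorted descending: 74, 73, 71, 68, 63, 62, 58, 30, 14, 11, 9, 8.
storage unit 1: place 74 ft³, 26 ft³ left
storage unit 2: place 73 ft³, 27 ft³ left
storage unit 3: place 71 ft³, 29 ft³ left
storage unit 4: place 68 ft³, 32 ft³ left
storage unit 5: place 63 ft³, 37 ft³ left
storage unit 6: place 62 ft³, 38 ft³ left
storage unit 7: place 58 ft³, 42 ft³ left
storage unit 4: place 30 ft³, 2 ft³ left
storage unit 1: place 14 ft³, 12 ft³ left
storage unit 1: place 11 ft³, 1 ft³ left
storage unit 2: place 9 ft³, 18 ft³ left
storage unit 2: place 8 ft³, 10 ft³ left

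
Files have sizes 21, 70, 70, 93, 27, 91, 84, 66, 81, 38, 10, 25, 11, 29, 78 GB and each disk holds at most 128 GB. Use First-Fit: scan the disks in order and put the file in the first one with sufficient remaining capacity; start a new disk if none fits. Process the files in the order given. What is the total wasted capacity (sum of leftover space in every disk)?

Put 21 GB in disk 1; 107 GB remain.
Put 70 GB in disk 1; 37 GB remain.
Put 70 GB in disk 2; 58 GB remain.
Put 93 GB in disk 3; 35 GB remain.
Put 27 GB in disk 1; 10 GB remain.
Put 91 GB in disk 4; 37 GB remain.
Put 84 GB in disk 5; 44 GB remain.
Put 66 GB in disk 6; 62 GB remain.
Put 81 GB in disk 7; 47 GB remain.
Put 38 GB in disk 2; 20 GB remain.
Put 10 GB in disk 1; 0 GB remain.
Put 25 GB in disk 3; 10 GB remain.
Put 11 GB in disk 2; 9 GB remain.
Put 29 GB in disk 4; 8 GB remain.
Put 78 GB in disk 8; 50 GB remain.
8 disks × 128 GB = 1024 GB; used 794 GB; unused 230 GB.

230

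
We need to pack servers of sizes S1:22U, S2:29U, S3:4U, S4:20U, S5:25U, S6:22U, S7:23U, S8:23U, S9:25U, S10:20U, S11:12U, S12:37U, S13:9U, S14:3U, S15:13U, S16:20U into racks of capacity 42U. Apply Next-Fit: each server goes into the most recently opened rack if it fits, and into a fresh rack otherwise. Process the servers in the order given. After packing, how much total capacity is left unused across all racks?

197

Put S1 (22U) in rack 1; 20U remain.
Put S2 (29U) in rack 2; 13U remain.
Put S3 (4U) in rack 2; 9U remain.
Put S4 (20U) in rack 3; 22U remain.
Put S5 (25U) in rack 4; 17U remain.
Put S6 (22U) in rack 5; 20U remain.
Put S7 (23U) in rack 6; 19U remain.
Put S8 (23U) in rack 7; 19U remain.
Put S9 (25U) in rack 8; 17U remain.
Put S10 (20U) in rack 9; 22U remain.
Put S11 (12U) in rack 9; 10U remain.
Put S12 (37U) in rack 10; 5U remain.
Put S13 (9U) in rack 11; 33U remain.
Put S14 (3U) in rack 11; 30U remain.
Put S15 (13U) in rack 11; 17U remain.
Put S16 (20U) in rack 12; 22U remain.
12 racks × 42U = 504U; used 307U; unused 197U.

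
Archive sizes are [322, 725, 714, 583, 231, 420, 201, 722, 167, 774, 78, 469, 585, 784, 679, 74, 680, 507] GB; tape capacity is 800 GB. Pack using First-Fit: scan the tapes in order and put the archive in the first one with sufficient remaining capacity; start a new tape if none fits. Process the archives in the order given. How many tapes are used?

13 tapes

tape 1: place 322 GB, 478 GB left
tape 2: place 725 GB, 75 GB left
tape 3: place 714 GB, 86 GB left
tape 4: place 583 GB, 217 GB left
tape 1: place 231 GB, 247 GB left
tape 5: place 420 GB, 380 GB left
tape 1: place 201 GB, 46 GB left
tape 6: place 722 GB, 78 GB left
tape 4: place 167 GB, 50 GB left
tape 7: place 774 GB, 26 GB left
tape 3: place 78 GB, 8 GB left
tape 8: place 469 GB, 331 GB left
tape 9: place 585 GB, 215 GB left
tape 10: place 784 GB, 16 GB left
tape 11: place 679 GB, 121 GB left
tape 2: place 74 GB, 1 GB left
tape 12: place 680 GB, 120 GB left
tape 13: place 507 GB, 293 GB left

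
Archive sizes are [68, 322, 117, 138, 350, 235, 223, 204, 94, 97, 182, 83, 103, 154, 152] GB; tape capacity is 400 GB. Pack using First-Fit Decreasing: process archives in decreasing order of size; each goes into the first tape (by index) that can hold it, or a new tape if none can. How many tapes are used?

7

Sorted descending: 350, 322, 235, 223, 204, 182, 154, 152, 138, 117, 103, 97, 94, 83, 68.
tape 1: place 350 GB, 50 GB left
tape 2: place 322 GB, 78 GB left
tape 3: place 235 GB, 165 GB left
tape 4: place 223 GB, 177 GB left
tape 5: place 204 GB, 196 GB left
tape 5: place 182 GB, 14 GB left
tape 3: place 154 GB, 11 GB left
tape 4: place 152 GB, 25 GB left
tape 6: place 138 GB, 262 GB left
tape 6: place 117 GB, 145 GB left
tape 6: place 103 GB, 42 GB left
tape 7: place 97 GB, 303 GB left
tape 7: place 94 GB, 209 GB left
tape 7: place 83 GB, 126 GB left
tape 2: place 68 GB, 10 GB left
Final tapes: [350] [322,68] [235,154] [223,152] [204,182] [138,117,103] [97,94,83].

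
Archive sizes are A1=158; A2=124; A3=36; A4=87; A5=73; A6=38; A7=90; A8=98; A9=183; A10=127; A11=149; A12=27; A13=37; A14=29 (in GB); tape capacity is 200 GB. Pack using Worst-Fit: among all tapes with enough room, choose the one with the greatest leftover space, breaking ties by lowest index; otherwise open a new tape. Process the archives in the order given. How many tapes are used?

7

tape 1: place A1 (158 GB), 42 GB left
tape 2: place A2 (124 GB), 76 GB left
tape 2: place A3 (36 GB), 40 GB left
tape 3: place A4 (87 GB), 113 GB left
tape 3: place A5 (73 GB), 40 GB left
tape 1: place A6 (38 GB), 4 GB left
tape 4: place A7 (90 GB), 110 GB left
tape 4: place A8 (98 GB), 12 GB left
tape 5: place A9 (183 GB), 17 GB left
tape 6: place A10 (127 GB), 73 GB left
tape 7: place A11 (149 GB), 51 GB left
tape 6: place A12 (27 GB), 46 GB left
tape 7: place A13 (37 GB), 14 GB left
tape 6: place A14 (29 GB), 17 GB left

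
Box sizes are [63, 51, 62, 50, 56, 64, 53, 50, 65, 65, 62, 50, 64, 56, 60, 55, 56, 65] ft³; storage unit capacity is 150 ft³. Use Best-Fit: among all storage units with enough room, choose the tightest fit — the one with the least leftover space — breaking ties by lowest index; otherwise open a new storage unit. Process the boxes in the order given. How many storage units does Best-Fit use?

storage unit 1: place 63 ft³, 87 ft³ left
storage unit 1: place 51 ft³, 36 ft³ left
storage unit 2: place 62 ft³, 88 ft³ left
storage unit 2: place 50 ft³, 38 ft³ left
storage unit 3: place 56 ft³, 94 ft³ left
storage unit 3: place 64 ft³, 30 ft³ left
storage unit 4: place 53 ft³, 97 ft³ left
storage unit 4: place 50 ft³, 47 ft³ left
storage unit 5: place 65 ft³, 85 ft³ left
storage unit 5: place 65 ft³, 20 ft³ left
storage unit 6: place 62 ft³, 88 ft³ left
storage unit 6: place 50 ft³, 38 ft³ left
storage unit 7: place 64 ft³, 86 ft³ left
storage unit 7: place 56 ft³, 30 ft³ left
storage unit 8: place 60 ft³, 90 ft³ left
storage unit 8: place 55 ft³, 35 ft³ left
storage unit 9: place 56 ft³, 94 ft³ left
storage unit 9: place 65 ft³, 29 ft³ left

9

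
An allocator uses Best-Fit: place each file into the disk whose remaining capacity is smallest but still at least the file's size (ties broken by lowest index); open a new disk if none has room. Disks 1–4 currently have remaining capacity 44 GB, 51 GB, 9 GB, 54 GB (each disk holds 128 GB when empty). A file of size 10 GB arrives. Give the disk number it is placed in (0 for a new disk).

1

Disks with room: disk 1 (44 GB), disk 2 (51 GB), disk 4 (54 GB).
Tightest fit is disk 1 with 44 GB free.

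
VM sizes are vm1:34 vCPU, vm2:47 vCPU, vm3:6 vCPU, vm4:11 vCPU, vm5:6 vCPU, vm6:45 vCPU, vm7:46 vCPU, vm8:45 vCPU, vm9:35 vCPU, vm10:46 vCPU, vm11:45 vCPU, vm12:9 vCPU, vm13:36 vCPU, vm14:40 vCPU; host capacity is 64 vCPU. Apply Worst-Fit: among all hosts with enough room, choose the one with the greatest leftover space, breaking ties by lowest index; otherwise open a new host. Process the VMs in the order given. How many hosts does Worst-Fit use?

Put vm1 (34 vCPU) in host 1; 30 vCPU remain.
Put vm2 (47 vCPU) in host 2; 17 vCPU remain.
Put vm3 (6 vCPU) in host 1; 24 vCPU remain.
Put vm4 (11 vCPU) in host 1; 13 vCPU remain.
Put vm5 (6 vCPU) in host 2; 11 vCPU remain.
Put vm6 (45 vCPU) in host 3; 19 vCPU remain.
Put vm7 (46 vCPU) in host 4; 18 vCPU remain.
Put vm8 (45 vCPU) in host 5; 19 vCPU remain.
Put vm9 (35 vCPU) in host 6; 29 vCPU remain.
Put vm10 (46 vCPU) in host 7; 18 vCPU remain.
Put vm11 (45 vCPU) in host 8; 19 vCPU remain.
Put vm12 (9 vCPU) in host 6; 20 vCPU remain.
Put vm13 (36 vCPU) in host 9; 28 vCPU remain.
Put vm14 (40 vCPU) in host 10; 24 vCPU remain.

10 hosts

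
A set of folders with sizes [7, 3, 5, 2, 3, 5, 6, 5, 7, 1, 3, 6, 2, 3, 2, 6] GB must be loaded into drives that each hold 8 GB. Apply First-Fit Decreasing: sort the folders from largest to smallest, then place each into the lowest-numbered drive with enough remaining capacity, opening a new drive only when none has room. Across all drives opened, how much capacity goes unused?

Sorted descending: 7, 7, 6, 6, 6, 5, 5, 5, 3, 3, 3, 3, 2, 2, 2, 1.
drive 1: place 7 GB, 1 GB left
drive 2: place 7 GB, 1 GB left
drive 3: place 6 GB, 2 GB left
drive 4: place 6 GB, 2 GB left
drive 5: place 6 GB, 2 GB left
drive 6: place 5 GB, 3 GB left
drive 7: place 5 GB, 3 GB left
drive 8: place 5 GB, 3 GB left
drive 6: place 3 GB, 0 GB left
drive 7: place 3 GB, 0 GB left
drive 8: place 3 GB, 0 GB left
drive 9: place 3 GB, 5 GB left
drive 3: place 2 GB, 0 GB left
drive 4: place 2 GB, 0 GB left
drive 5: place 2 GB, 0 GB left
drive 1: place 1 GB, 0 GB left
9 drives × 8 GB = 72 GB; used 66 GB; unused 6 GB.

6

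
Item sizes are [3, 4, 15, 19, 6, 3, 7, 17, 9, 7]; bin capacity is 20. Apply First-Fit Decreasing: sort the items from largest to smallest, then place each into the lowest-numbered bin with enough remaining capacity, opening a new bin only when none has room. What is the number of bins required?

5

Sorted descending: 19, 17, 15, 9, 7, 7, 6, 4, 3, 3.
bin 1: place 19, 1 left
bin 2: place 17, 3 left
bin 3: place 15, 5 left
bin 4: place 9, 11 left
bin 4: place 7, 4 left
bin 5: place 7, 13 left
bin 5: place 6, 7 left
bin 3: place 4, 1 left
bin 2: place 3, 0 left
bin 4: place 3, 1 left
Final bins: [19] [17,3] [15,4] [9,7,3] [7,6].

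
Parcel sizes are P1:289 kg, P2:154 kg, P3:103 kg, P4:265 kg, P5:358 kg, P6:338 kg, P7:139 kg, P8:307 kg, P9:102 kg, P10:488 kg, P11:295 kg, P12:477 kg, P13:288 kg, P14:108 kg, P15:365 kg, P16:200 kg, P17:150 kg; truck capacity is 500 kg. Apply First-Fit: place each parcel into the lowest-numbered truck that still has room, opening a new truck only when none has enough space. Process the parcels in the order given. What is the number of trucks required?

truck 1: place P1 (289 kg), 211 kg left
truck 1: place P2 (154 kg), 57 kg left
truck 2: place P3 (103 kg), 397 kg left
truck 2: place P4 (265 kg), 132 kg left
truck 3: place P5 (358 kg), 142 kg left
truck 4: place P6 (338 kg), 162 kg left
truck 3: place P7 (139 kg), 3 kg left
truck 5: place P8 (307 kg), 193 kg left
truck 2: place P9 (102 kg), 30 kg left
truck 6: place P10 (488 kg), 12 kg left
truck 7: place P11 (295 kg), 205 kg left
truck 8: place P12 (477 kg), 23 kg left
truck 9: place P13 (288 kg), 212 kg left
truck 4: place P14 (108 kg), 54 kg left
truck 10: place P15 (365 kg), 135 kg left
truck 7: place P16 (200 kg), 5 kg left
truck 5: place P17 (150 kg), 43 kg left
Final trucks: [289,154] [103,265,102] [358,139] [338,108] [307,150] [488] [295,200] [477] [288] [365].

10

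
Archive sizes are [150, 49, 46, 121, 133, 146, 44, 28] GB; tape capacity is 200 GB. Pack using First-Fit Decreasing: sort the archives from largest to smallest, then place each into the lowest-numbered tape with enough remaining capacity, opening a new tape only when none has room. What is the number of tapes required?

4

Sorted descending: 150, 146, 133, 121, 49, 46, 44, 28.
tape 1: place 150 GB, 50 GB left
tape 2: place 146 GB, 54 GB left
tape 3: place 133 GB, 67 GB left
tape 4: place 121 GB, 79 GB left
tape 1: place 49 GB, 1 GB left
tape 2: place 46 GB, 8 GB left
tape 3: place 44 GB, 23 GB left
tape 4: place 28 GB, 51 GB left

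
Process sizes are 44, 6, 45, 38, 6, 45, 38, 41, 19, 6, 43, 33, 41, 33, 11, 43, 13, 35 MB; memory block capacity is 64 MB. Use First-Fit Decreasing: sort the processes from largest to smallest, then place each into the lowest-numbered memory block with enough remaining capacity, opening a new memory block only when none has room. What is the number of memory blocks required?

12

Sorted descending: 45, 45, 44, 43, 43, 41, 41, 38, 38, 35, 33, 33, 19, 13, 11, 6, 6, 6.
Put 45 MB in memory block 1; 19 MB remain.
Put 45 MB in memory block 2; 19 MB remain.
Put 44 MB in memory block 3; 20 MB remain.
Put 43 MB in memory block 4; 21 MB remain.
Put 43 MB in memory block 5; 21 MB remain.
Put 41 MB in memory block 6; 23 MB remain.
Put 41 MB in memory block 7; 23 MB remain.
Put 38 MB in memory block 8; 26 MB remain.
Put 38 MB in memory block 9; 26 MB remain.
Put 35 MB in memory block 10; 29 MB remain.
Put 33 MB in memory block 11; 31 MB remain.
Put 33 MB in memory block 12; 31 MB remain.
Put 19 MB in memory block 1; 0 MB remain.
Put 13 MB in memory block 2; 6 MB remain.
Put 11 MB in memory block 3; 9 MB remain.
Put 6 MB in memory block 2; 0 MB remain.
Put 6 MB in memory block 3; 3 MB remain.
Put 6 MB in memory block 4; 15 MB remain.
Final memory blocks: [45,19] [45,13,6] [44,11,6] [43,6] [43] [41] [41] [38] [38] [35] [33] [33].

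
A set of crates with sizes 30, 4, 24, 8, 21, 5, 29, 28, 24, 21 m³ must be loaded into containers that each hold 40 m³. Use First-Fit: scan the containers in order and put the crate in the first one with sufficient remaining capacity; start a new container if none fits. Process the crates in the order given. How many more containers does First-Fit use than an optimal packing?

0

First-Fit: [30,4,5] [24,8] [21] [29] [28] [24] [21] → 7 containers.
7 crates exceed 20 m³ (half the capacity), and no two of those can share a container, so at least 7 containers are needed.
So 7 is already optimal.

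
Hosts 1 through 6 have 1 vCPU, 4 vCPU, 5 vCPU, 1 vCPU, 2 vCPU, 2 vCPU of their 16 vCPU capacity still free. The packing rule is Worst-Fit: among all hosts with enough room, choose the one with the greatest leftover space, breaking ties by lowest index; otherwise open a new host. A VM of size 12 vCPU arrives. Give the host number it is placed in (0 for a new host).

No host has ≥ 12 vCPU free, so a new host is opened.

0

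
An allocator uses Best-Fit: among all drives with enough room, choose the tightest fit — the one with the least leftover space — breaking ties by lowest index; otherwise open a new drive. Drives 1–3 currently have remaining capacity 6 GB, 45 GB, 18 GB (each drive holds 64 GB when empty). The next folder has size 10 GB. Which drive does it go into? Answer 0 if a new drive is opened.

3

Drives with room: drive 2 (45 GB), drive 3 (18 GB).
Tightest fit is drive 3 with 18 GB free.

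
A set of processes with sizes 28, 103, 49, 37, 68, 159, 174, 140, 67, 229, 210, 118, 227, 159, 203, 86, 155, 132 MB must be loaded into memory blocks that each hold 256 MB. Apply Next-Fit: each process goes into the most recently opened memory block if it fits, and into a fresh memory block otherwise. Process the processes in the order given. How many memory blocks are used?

28 MB → memory block 1 (remaining 228 MB)
103 MB → memory block 1 (remaining 125 MB)
49 MB → memory block 1 (remaining 76 MB)
37 MB → memory block 1 (remaining 39 MB)
68 MB → memory block 2 (remaining 188 MB)
159 MB → memory block 2 (remaining 29 MB)
174 MB → memory block 3 (remaining 82 MB)
140 MB → memory block 4 (remaining 116 MB)
67 MB → memory block 4 (remaining 49 MB)
229 MB → memory block 5 (remaining 27 MB)
210 MB → memory block 6 (remaining 46 MB)
118 MB → memory block 7 (remaining 138 MB)
227 MB → memory block 8 (remaining 29 MB)
159 MB → memory block 9 (remaining 97 MB)
203 MB → memory block 10 (remaining 53 MB)
86 MB → memory block 11 (remaining 170 MB)
155 MB → memory block 11 (remaining 15 MB)
132 MB → memory block 12 (remaining 124 MB)
Final memory blocks: [28,103,49,37] [68,159] [174] [140,67] [229] [210] [118] [227] [159] [203] [86,155] [132].

12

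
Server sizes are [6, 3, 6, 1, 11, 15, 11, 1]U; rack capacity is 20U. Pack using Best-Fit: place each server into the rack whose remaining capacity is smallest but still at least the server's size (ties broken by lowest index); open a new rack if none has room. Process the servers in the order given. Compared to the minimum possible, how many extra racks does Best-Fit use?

1

Best-Fit: [6,3,6,1,1] [11] [15] [11] → 4 racks.
Total size 54U; any packing needs at least ⌈54/20⌉ = 3 racks.
An optimal packing achieves that bound: [15,3,1,1] [11,6] [11,6] → 3 racks.
Excess: 4 − 3 = 1.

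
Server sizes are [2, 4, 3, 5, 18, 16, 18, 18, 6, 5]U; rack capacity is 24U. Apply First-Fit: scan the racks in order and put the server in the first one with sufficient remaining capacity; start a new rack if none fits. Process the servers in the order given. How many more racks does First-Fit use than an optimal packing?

First-Fit: [2,4,3,5,6] [18,5] [16] [18] [18] → 5 racks.
Total size 95U; any packing needs at least ⌈95/24⌉ = 4 racks.
An optimal packing achieves that bound: [18,6] [18,5] [18,4,2] [16,5,3] → 4 racks.
Excess: 5 − 4 = 1.

1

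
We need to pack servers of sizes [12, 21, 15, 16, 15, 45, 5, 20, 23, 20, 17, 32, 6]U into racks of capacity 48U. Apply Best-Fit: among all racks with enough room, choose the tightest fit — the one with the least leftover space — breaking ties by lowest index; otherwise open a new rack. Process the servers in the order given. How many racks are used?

6 racks

12U → rack 1 (remaining 36U)
21U → rack 1 (remaining 15U)
15U → rack 1 (remaining 0U)
16U → rack 2 (remaining 32U)
15U → rack 2 (remaining 17U)
45U → rack 3 (remaining 3U)
5U → rack 2 (remaining 12U)
20U → rack 4 (remaining 28U)
23U → rack 4 (remaining 5U)
20U → rack 5 (remaining 28U)
17U → rack 5 (remaining 11U)
32U → rack 6 (remaining 16U)
6U → rack 5 (remaining 5U)
Final racks: [12,21,15] [16,15,5] [45] [20,23] [20,17,6] [32].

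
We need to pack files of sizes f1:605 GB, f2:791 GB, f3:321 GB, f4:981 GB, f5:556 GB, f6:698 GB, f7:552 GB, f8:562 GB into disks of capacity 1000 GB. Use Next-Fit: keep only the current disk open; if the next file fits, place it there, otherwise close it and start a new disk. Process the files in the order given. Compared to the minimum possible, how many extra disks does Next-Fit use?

1

Next-Fit: [605] [791] [321] [981] [556] [698] [552] [562] → 8 disks.
7 files exceed 500 GB (half the capacity), and no two of those can share a disk, so at least 7 disks are needed.
An optimal packing achieves that bound: [981] [791] [698] [605,321] [562] [556] [552] → 7 disks.
Excess: 8 − 7 = 1.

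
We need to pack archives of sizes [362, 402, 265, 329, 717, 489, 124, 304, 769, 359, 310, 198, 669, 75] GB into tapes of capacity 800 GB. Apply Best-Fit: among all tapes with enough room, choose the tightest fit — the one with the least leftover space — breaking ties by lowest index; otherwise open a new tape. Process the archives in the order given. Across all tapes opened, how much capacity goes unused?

1028

362 GB → tape 1 (remaining 438 GB)
402 GB → tape 1 (remaining 36 GB)
265 GB → tape 2 (remaining 535 GB)
329 GB → tape 2 (remaining 206 GB)
717 GB → tape 3 (remaining 83 GB)
489 GB → tape 4 (remaining 311 GB)
124 GB → tape 2 (remaining 82 GB)
304 GB → tape 4 (remaining 7 GB)
769 GB → tape 5 (remaining 31 GB)
359 GB → tape 6 (remaining 441 GB)
310 GB → tape 6 (remaining 131 GB)
198 GB → tape 7 (remaining 602 GB)
669 GB → tape 8 (remaining 131 GB)
75 GB → tape 2 (remaining 7 GB)
8 tapes × 800 GB = 6400 GB; used 5372 GB; unused 1028 GB.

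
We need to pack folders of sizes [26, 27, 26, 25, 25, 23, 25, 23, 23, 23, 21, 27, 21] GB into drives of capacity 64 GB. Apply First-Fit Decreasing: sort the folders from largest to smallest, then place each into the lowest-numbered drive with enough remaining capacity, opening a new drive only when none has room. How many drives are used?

7 drives

Sorted descending: 27, 27, 26, 26, 25, 25, 25, 23, 23, 23, 23, 21, 21.
Put 27 GB in drive 1; 37 GB remain.
Put 27 GB in drive 1; 10 GB remain.
Put 26 GB in drive 2; 38 GB remain.
Put 26 GB in drive 2; 12 GB remain.
Put 25 GB in drive 3; 39 GB remain.
Put 25 GB in drive 3; 14 GB remain.
Put 25 GB in drive 4; 39 GB remain.
Put 23 GB in drive 4; 16 GB remain.
Put 23 GB in drive 5; 41 GB remain.
Put 23 GB in drive 5; 18 GB remain.
Put 23 GB in drive 6; 41 GB remain.
Put 21 GB in drive 6; 20 GB remain.
Put 21 GB in drive 7; 43 GB remain.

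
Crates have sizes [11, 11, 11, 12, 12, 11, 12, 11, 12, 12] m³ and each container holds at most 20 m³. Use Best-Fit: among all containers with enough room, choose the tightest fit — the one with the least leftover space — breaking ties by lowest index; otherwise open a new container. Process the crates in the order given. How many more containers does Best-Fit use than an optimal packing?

Best-Fit: [11] [11] [11] [12] [12] [11] [12] [11] [12] [12] → 10 containers.
10 crates exceed 10 m³ (half the capacity), and no two of those can share a container, so at least 10 containers are needed.
So 10 is already optimal.

0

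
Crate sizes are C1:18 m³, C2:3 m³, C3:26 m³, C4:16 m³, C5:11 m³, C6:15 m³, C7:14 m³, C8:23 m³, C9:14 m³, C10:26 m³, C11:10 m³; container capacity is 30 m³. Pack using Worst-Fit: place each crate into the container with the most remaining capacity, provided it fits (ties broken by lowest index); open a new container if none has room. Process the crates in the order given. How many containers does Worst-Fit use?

7

container 1: place C1 (18 m³), 12 m³ left
container 1: place C2 (3 m³), 9 m³ left
container 2: place C3 (26 m³), 4 m³ left
container 3: place C4 (16 m³), 14 m³ left
container 3: place C5 (11 m³), 3 m³ left
container 4: place C6 (15 m³), 15 m³ left
container 4: place C7 (14 m³), 1 m³ left
container 5: place C8 (23 m³), 7 m³ left
container 6: place C9 (14 m³), 16 m³ left
container 7: place C10 (26 m³), 4 m³ left
container 6: place C11 (10 m³), 6 m³ left
Final containers: [18,3] [26] [16,11] [15,14] [23] [14,10] [26].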